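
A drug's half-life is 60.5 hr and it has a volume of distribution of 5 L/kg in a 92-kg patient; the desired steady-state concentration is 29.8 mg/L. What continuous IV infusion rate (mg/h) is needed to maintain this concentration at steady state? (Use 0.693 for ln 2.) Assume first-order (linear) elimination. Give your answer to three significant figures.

Vd = 5 L/kg × 92 kg = 460.0 L
k = 0.693/60.5 = 0.01145 h⁻¹, so CL = k·Vd = 0.01145 × 460.0 = 5.267 L/h
Infusion rate = CL × Css = 5.267 × 29.8 = 157.0 mg/h

157 mg/h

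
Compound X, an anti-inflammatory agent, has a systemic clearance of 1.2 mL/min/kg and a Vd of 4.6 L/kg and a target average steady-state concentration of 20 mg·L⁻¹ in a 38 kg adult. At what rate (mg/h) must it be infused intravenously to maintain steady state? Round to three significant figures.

CL = 1.2 mL/min/kg × 38 kg = 45.60 mL/min = 45.60 × 60/1000 = 2.736 L/h
At steady state, infusion rate equals elimination rate: rate in = CL × Css.
Infusion rate = CL · Css = 2.736 L/h × 20 mg/L = 54.72 mg/h

54.7 mg/h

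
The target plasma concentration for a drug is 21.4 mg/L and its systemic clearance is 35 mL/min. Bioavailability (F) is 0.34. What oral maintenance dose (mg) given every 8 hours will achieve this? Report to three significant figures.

1060 mg

Convert clearance: 35 mL/min × 60 min/h ÷ 1000 mL/L = 2.100 L/h
D = CL × Css × τ / F = 2.100 × 21.4 × 8 / 0.34 = 1057 mg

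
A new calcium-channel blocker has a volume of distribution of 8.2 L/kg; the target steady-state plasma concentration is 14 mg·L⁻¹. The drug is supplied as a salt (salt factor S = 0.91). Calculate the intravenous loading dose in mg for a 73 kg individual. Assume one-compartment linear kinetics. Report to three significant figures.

9210 mg

Total Vd = 8.2 × 73 = 598.6 L
The loading dose fills Vd to the target concentration.
LD = Vd × C / S = 598.6 × 14.00 / 0.91 = 9209 mg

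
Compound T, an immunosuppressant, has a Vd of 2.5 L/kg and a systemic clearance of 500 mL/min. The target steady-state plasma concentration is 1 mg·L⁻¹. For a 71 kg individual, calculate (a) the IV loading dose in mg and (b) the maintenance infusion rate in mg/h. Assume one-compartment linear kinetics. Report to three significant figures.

(a) 178 mg; (b) 30.0 mg/h

Total Vd = 2.5 × 71 = 177.5 L
Loading dose = Vd × C = 177.5 × 1 = 177.5 mg
CL = 500 mL/min = 500 × 0.06 = 30.00 L/h
Infusion rate = 30.00 L/h × 1 mg/L = 30.00 mg/h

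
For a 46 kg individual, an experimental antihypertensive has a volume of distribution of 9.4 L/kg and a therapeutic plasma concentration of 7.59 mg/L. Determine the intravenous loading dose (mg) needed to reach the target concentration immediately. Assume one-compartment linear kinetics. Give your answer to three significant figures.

Total Vd = 9.4 × 46 = 432.4 L
LD = Vd × C = 432.4 × 7.590 = 3282 mg

3280 mg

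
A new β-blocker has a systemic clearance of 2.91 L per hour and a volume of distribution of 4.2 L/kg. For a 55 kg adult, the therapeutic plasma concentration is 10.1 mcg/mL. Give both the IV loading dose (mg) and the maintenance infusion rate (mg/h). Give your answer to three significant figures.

Vd = 4.2 L/kg × 55 kg = 231.0 L
LD = Vd · C_target = 231.0 × 10.1 = 2333 mg
Maintenance: replace elimination → rate = CL × Css = 2.910 × 10.1 = 29.39 mg/h

(a) 2330 mg; (b) 29.4 mg/h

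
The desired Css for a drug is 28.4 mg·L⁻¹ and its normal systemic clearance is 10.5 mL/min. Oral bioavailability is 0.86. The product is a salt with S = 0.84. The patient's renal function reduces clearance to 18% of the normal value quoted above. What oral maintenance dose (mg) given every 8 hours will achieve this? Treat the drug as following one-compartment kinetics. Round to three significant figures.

35.7 mg

CL = 10.5 mL/min × 60/1000 = 0.6300 L/h
Patient clearance = 0.18 × 0.6300 = 0.1134 L/h
D = CL × Css × τ / F / S = 0.1134 × 28.4 × 8 / 0.86 / 0.84 = 35.67 mg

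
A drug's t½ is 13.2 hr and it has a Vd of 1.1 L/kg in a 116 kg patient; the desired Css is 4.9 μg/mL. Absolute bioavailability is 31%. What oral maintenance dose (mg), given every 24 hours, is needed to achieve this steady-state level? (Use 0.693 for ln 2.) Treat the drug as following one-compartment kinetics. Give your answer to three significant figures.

2540 mg

Vd(total) = 116 kg × 1.1 L/kg = 127.6 L
k = 0.693/13.2 = 0.05250 h⁻¹, so CL = k·Vd = 0.05250 × 127.6 = 6.699 L/h
D = CL × Css × τ / F = 6.699 × 4.9 × 24 / 0.31 = 2541 mg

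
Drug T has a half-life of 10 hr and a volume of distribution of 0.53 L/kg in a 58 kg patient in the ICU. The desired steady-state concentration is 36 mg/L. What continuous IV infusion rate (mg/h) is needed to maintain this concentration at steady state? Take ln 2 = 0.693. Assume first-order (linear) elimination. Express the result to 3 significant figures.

76.7 mg/h

Vd = 0.53 L/kg × 58 kg = 30.74 L
k = 0.693/10 = 0.06930 h⁻¹, so CL = k·Vd = 0.06930 × 30.74 = 2.130 L/h
Infusion rate = CL × Css = 2.130 × 36 = 76.68 mg/h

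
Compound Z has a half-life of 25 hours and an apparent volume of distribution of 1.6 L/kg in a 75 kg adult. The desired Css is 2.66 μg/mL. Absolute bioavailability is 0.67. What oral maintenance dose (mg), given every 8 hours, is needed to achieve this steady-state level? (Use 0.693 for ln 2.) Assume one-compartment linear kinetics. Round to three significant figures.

106 mg

Total Vd = 1.6 × 75 = 120.0 L
k = 0.693/25 = 0.02772 h⁻¹, so CL = k·Vd = 0.02772 × 120.0 = 3.326 L/h
D = CL × Css × τ / F = 3.326 × 2.66 × 8 / 0.67 = 105.6 mg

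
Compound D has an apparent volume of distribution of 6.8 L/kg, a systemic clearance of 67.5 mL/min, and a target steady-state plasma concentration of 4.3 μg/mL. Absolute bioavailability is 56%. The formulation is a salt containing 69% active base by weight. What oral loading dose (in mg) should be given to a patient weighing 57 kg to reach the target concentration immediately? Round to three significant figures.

Total Vd = 6.8 × 57 = 387.6 L
LD = Vd × C / F / S = 387.6 × 4.300 / 0.56 / 0.69 = 4313 mg

4310 mg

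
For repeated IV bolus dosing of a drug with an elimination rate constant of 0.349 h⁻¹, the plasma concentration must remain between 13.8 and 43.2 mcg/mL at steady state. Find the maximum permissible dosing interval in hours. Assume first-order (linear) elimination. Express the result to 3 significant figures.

Between IV bolus doses, concentration decays as C = C₀·e^(−kτ), so C_peak/C_trough = e^(kτ).
τ_max = ln(C_peak/C_trough) / k = ln(43.2/13.8) / 0.3490 = 1.141 / 0.3490 = 3.269 h

3.27 h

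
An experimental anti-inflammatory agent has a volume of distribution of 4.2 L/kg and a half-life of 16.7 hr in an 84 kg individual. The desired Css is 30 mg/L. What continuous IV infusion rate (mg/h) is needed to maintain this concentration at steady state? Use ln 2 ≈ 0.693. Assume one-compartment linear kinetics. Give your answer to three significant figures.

439 mg/h

Vd = 4.2 L/kg × 84 kg = 352.8 L
CL = ln 2 · Vd / t½ = 0.693 × 352.8 / 16.7 = 14.64 L/h
Infusion rate = CL × Css = 14.64 × 30 = 439.2 mg/h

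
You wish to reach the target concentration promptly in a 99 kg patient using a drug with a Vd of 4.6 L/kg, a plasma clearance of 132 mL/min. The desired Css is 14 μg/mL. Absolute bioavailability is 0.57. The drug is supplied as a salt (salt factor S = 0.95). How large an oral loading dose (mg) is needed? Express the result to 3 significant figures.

Total Vd = 4.6 × 99 = 455.4 L
LD = Vd × C / F / S = 455.4 × 14.00 / 0.57 / 0.95 = 11770 mg

11800 mg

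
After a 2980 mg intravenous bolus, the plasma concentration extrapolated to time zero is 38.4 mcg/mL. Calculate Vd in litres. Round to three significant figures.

77.6 L

Immediately after an IV bolus, C₀ = Dose / Vd, so Vd = Dose / C₀.
Vd = 2980 / 38.4 = 77.60 L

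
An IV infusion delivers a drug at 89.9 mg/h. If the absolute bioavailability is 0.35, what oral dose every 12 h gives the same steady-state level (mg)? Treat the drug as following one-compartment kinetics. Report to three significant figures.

To maintain the same Css, the systemic dosing rate must be unchanged: F·D/τ = infusion rate.
D = rate × τ / F = 89.9 × 12 / 0.35 = 3082 mg

3080 mg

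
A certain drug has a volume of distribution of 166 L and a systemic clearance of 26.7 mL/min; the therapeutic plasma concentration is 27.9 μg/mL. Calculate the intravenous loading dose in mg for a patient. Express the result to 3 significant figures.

4630 mg

LD is governed by Vd — clearance does not enter the loading-dose calculation.
LD = Vd × C = 166.0 × 27.90 = 4631 mg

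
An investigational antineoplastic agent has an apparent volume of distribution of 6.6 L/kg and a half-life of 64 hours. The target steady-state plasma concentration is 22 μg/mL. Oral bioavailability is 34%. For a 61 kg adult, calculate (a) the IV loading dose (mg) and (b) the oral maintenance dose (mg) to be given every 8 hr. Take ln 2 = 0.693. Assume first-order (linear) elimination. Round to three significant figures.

Total Vd = 6.6 × 61 = 402.6 L
LD = Vd × C = 402.6 × 22 = 8857 mg
CL = 0.693 × Vd / t½ = 0.693 × 402.6 / 64 = 4.359 L/h
D = CL × Css × τ / F = 4.359 × 22 × 8 / 0.34 = 2256 mg

(a) 8860 mg; (b) 2260 mg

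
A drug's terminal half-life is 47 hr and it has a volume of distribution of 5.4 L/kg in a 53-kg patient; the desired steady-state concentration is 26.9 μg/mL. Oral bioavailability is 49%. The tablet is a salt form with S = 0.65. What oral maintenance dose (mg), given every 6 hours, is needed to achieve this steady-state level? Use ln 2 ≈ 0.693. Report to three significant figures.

Vd(total) = 53 kg × 5.4 L/kg = 286.2 L
CL = 0.693 × Vd / t½ = 0.693 × 286.2 / 47 = 4.220 L/h
D = CL × Css × τ / F / S = 4.220 × 26.9 × 6 / 0.49 / 0.65 = 2138 mg

2140 mg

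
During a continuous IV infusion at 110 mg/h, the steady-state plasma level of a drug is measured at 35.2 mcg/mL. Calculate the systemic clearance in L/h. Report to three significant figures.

At steady state, infusion rate = CL × Css, so CL = rate / Css.
CL = 110 / 35.2 = 3.125 L/h

3.13 L/h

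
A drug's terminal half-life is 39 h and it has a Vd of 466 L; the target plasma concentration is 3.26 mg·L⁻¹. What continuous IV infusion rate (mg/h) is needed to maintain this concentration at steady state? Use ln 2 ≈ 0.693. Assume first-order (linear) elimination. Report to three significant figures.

27.0 mg/h

CL = ln 2 · Vd / t½ = 0.693 × 466.0 / 39 = 8.280 L/h
Infusion rate = CL × Css = 8.280 × 3.26 = 26.99 mg/h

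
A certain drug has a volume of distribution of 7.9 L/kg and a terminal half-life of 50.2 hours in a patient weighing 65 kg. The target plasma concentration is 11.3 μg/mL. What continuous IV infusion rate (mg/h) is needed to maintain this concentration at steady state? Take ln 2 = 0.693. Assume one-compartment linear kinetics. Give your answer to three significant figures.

80.1 mg/h

Vd = 7.9 L/kg × 65 kg = 513.5 L
CL = ln 2 · Vd / t½ = 0.693 × 513.5 / 50.2 = 7.089 L/h
Infusion rate = CL × Css = 7.089 × 11.3 = 80.11 mg/h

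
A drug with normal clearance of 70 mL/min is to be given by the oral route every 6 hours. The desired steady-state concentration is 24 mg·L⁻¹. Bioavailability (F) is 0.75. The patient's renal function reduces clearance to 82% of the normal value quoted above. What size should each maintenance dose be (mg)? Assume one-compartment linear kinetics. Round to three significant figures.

661 mg

CL = 70 mL/min = 70 × 0.06 = 4.200 L/h
Patient clearance = 0.82 × 4.200 = 3.444 L/h
At steady state, dose per interval replaces the amount cleared in that interval: F·D/τ = CL·Css.
D = CL × Css × τ / F = 3.444 × 24 × 6 / 0.75 = 661.2 mg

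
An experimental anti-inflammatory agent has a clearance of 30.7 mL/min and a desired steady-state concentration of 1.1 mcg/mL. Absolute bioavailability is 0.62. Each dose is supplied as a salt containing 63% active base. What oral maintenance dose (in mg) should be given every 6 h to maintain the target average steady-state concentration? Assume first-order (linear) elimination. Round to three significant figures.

31.1 mg

Convert clearance: 30.7 mL/min × 60 min/h ÷ 1000 mL/L = 1.842 L/h
D = CL × Css × τ / F / S = 1.842 × 1.1 × 6 / 0.62 / 0.63 = 31.12 mg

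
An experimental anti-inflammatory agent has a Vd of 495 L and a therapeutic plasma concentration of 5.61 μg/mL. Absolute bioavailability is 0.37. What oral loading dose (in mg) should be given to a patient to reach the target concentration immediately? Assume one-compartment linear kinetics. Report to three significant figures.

7510 mg

LD = Vd × C / F = 495.0 × 5.610 / 0.37 = 7505 mg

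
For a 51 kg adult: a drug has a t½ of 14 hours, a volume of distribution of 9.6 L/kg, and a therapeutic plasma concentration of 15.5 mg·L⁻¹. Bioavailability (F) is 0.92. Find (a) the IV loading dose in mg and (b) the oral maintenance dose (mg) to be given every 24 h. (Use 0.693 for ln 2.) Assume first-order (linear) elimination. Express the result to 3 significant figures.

(a) 7590 mg; (b) 9800 mg

Vd = 9.6 L/kg × 51 kg = 489.6 L
LD = Vd × C = 489.6 × 15.5 = 7589 mg
CL = 0.693 × Vd / t½ = 0.693 × 489.6 / 14 = 24.24 L/h
D = CL × Css × τ / F = 24.24 × 15.5 × 24 / 0.92 = 9801 mg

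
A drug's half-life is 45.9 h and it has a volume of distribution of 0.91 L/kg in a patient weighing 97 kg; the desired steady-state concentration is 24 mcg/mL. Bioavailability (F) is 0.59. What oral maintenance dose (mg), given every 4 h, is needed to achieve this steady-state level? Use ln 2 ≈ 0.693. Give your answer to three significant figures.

217 mg

Total Vd = 0.91 × 97 = 88.27 L
CL = ln 2 · Vd / t½ = 0.693 × 88.27 / 45.9 = 1.333 L/h
D = CL × Css × τ / F = 1.333 × 24 × 4 / 0.59 = 216.9 mg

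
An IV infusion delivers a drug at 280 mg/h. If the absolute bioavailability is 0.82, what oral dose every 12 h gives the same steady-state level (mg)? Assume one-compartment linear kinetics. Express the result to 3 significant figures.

4100 mg

To maintain the same Css, the systemic dosing rate must be unchanged: F·D/τ = infusion rate.
D = rate × τ / F = 280 × 12 / 0.82 = 4098 mg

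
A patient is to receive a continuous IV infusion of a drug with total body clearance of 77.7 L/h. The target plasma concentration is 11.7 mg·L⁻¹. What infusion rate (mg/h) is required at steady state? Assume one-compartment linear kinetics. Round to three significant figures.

R₀ = 77.70 × 11.7 = 909.1 mg/h

909 mg/h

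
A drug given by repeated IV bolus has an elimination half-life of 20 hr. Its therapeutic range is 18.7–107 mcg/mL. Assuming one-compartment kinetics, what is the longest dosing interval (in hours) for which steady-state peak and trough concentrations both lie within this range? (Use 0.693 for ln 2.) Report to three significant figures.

k = 0.693 / t½ = 0.693 / 20 = 0.03465 h⁻¹
Between IV bolus doses, concentration decays as C = C₀·e^(−kτ), so C_peak/C_trough = e^(kτ).
τ_max = ln(C_peak/C_trough) / k = ln(107/18.7) / 0.03465 = 1.744 / 0.03465 = 50.33 h

50.3 h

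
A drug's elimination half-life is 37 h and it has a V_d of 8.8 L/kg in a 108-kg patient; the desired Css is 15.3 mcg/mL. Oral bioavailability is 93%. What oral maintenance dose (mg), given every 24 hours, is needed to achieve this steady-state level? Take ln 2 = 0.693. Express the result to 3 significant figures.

Vd = 8.8 L/kg × 108 kg = 950.4 L
CL = 0.693 × Vd / t½ = 0.693 × 950.4 / 37 = 17.80 L/h
D = CL × Css × τ / F = 17.80 × 15.3 × 24 / 0.93 = 7028 mg

7030 mg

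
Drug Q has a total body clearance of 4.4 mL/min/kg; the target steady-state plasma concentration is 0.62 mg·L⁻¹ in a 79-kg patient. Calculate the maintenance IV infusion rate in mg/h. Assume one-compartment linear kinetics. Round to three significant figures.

CL = 4.4 mL/min/kg × 79 kg = 347.6 mL/min = 347.6 × 60/1000 = 20.86 L/h
At steady state, infusion rate equals elimination rate: rate in = CL × Css.
Infusion rate = CL · Css = 20.86 L/h × 0.62 mg/L = 12.93 mg/h

12.9 mg/h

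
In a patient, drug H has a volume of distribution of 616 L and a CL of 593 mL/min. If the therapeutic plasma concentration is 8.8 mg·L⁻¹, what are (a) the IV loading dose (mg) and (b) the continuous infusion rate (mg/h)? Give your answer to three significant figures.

(a) 5420 mg; (b) 313 mg/h

Loading dose = Vd × C = 616.0 × 8.8 = 5421 mg
CL = 593 mL/min = 593 × 0.06 = 35.58 L/h
Maintenance infusion rate = CL × Css = 35.58 × 8.8 = 313.1 mg/h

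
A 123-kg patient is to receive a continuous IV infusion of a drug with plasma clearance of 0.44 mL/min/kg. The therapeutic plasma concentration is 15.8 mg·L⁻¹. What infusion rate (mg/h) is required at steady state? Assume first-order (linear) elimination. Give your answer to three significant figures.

CL = 0.44 mL/min/kg × 123 kg = 54.12 mL/min = 54.12 × 60/1000 = 3.247 L/h
At steady state, infusion rate equals elimination rate: rate in = CL × Css.
Infusion rate = CL · Css = 3.247 L/h × 15.8 mg/L = 51.30 mg/h

51.3 mg/h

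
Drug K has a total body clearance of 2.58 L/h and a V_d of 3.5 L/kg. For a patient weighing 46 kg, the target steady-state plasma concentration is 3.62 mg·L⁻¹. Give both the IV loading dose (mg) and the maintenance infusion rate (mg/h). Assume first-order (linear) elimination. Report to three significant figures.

(a) 583 mg; (b) 9.34 mg/h

Total Vd = 3.5 × 46 = 161.0 L
LD = Vd · C_target = 161.0 × 3.62 = 582.8 mg
Infusion rate = 2.580 L/h × 3.62 mg/L = 9.340 mg/h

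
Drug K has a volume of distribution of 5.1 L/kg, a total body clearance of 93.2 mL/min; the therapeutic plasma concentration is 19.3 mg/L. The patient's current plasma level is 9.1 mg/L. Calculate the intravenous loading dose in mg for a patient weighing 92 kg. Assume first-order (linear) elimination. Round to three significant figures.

4790 mg

Vd(total) = 92 kg × 5.1 L/kg = 469.2 L
Concentration deficit ΔC = 19.3 − 9.1 = 10.20 mg/L
LD = Vd × ΔC = 469.2 × 10.20 = 4786 mg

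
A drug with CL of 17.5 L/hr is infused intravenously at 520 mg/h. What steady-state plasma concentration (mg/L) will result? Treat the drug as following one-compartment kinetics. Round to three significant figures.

29.7 mg/L

Css = rate / CL = 520 / 17.50 = 29.71 mg/L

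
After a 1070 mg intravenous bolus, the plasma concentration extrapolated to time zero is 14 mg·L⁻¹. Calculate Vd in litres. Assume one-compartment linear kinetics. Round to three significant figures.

Immediately after an IV bolus, C₀ = Dose / Vd, so Vd = Dose / C₀.
Vd = 1070 / 14 = 76.43 L

76.4 L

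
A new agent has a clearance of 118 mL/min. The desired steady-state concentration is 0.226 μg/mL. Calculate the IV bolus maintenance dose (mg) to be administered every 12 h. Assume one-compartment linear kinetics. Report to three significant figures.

CL = 118 mL/min × 60/1000 = 7.080 L/h
D = CL × Css × τ = 7.080 × 0.226 × 12 = 19.20 mg

19.2 mg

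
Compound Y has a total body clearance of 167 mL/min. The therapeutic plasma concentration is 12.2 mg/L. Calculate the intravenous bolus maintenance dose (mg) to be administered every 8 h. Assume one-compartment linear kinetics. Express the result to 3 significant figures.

978 mg

Convert clearance: 167 mL/min × 60 min/h ÷ 1000 mL/L = 10.02 L/h
D = CL × Css × τ = 10.02 × 12.2 × 8 = 978.0 mg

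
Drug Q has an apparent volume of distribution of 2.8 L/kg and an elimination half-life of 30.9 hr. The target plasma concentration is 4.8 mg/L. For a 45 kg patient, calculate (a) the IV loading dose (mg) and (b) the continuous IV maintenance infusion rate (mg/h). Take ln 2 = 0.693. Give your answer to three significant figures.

(a) 605 mg; (b) 13.6 mg/h

Total Vd = 2.8 × 45 = 126.0 L
LD = Vd × C = 126.0 × 4.8 = 604.8 mg
CL = 0.693 × Vd / t½ = 0.693 × 126.0 / 30.9 = 2.826 L/h
Infusion rate = CL × Css = 2.826 × 4.8 = 13.56 mg/h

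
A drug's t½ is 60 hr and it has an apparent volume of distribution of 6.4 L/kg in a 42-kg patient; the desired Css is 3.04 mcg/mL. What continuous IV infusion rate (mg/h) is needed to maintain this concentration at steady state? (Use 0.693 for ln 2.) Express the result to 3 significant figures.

Vd(total) = 42 kg × 6.4 L/kg = 268.8 L
CL = ln 2 · Vd / t½ = 0.693 × 268.8 / 60 = 3.105 L/h
Infusion rate = CL × Css = 3.105 × 3.04 = 9.439 mg/h

9.44 mg/h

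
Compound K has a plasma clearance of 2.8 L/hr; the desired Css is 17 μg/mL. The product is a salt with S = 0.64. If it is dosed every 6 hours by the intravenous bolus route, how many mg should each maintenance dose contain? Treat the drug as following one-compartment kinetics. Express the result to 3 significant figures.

At steady state, dose per interval replaces the amount cleared in that interval: S·D/τ = CL·Css.
D = CL × Css × τ / S = 2.800 × 17 × 6 / 0.64 = 446.3 mg

446 mg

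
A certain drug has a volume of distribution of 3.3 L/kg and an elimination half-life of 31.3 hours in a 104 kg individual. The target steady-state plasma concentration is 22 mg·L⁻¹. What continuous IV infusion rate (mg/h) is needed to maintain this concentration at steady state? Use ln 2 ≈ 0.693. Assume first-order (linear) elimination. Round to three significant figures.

167 mg/h

Vd = 3.3 L/kg × 104 kg = 343.2 L
CL = 0.693 × Vd / t½ = 0.693 × 343.2 / 31.3 = 7.599 L/h
Infusion rate = CL × Css = 7.599 × 22 = 167.2 mg/h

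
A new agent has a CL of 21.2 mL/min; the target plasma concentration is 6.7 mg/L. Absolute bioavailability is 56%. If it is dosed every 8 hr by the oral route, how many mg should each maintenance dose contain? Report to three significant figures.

122 mg

Convert clearance: 21.2 mL/min × 60 min/h ÷ 1000 mL/L = 1.272 L/h
D = CL × Css × τ / F = 1.272 × 6.7 × 8 / 0.56 = 121.7 mg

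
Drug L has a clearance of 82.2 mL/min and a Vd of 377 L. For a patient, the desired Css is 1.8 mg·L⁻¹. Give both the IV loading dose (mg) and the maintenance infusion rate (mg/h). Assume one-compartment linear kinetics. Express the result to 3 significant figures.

(a) 679 mg; (b) 8.88 mg/h

LD = Vd · C_target = 377.0 × 1.8 = 678.6 mg
CL = 82.2 mL/min = 82.2 × 0.06 = 4.932 L/h
Maintenance infusion rate = CL × Css = 4.932 × 1.8 = 8.878 mg/h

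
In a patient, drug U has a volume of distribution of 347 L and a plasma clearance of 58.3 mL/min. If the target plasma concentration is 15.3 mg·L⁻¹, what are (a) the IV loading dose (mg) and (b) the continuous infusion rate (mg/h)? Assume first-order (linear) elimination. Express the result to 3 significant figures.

(a) 5310 mg; (b) 53.5 mg/h

Loading dose = Vd × C = 347.0 × 15.3 = 5309 mg
Convert clearance: 58.3 mL/min × 60 min/h ÷ 1000 mL/L = 3.498 L/h
Maintenance infusion rate = CL × Css = 3.498 × 15.3 = 53.52 mg/h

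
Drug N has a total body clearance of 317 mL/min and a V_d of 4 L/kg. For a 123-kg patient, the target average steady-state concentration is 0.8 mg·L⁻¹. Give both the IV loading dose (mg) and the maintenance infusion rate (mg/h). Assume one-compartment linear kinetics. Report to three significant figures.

Vd(total) = 123 kg × 4 L/kg = 492.0 L
Loading dose = Vd × C = 492.0 × 0.8 = 393.6 mg
CL = 317 mL/min × 60/1000 = 19.02 L/h
Infusion rate = 19.02 L/h × 0.8 mg/L = 15.22 mg/h

(a) 394 mg; (b) 15.2 mg/h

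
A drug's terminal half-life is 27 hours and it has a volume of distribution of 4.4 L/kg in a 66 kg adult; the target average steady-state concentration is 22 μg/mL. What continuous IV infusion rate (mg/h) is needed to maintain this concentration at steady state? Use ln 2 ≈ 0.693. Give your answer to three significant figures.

164 mg/h

Vd = 4.4 L/kg × 66 kg = 290.4 L
k = 0.693/27 = 0.02567 h⁻¹, so CL = k·Vd = 0.02567 × 290.4 = 7.455 L/h
Infusion rate = CL × Css = 7.455 × 22 = 164.0 mg/h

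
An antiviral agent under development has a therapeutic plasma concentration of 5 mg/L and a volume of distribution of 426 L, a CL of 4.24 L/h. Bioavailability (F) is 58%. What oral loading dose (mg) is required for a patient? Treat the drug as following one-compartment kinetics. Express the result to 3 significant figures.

3670 mg

Loading dose depends on Vd (not clearance): it fills the distribution volume.
LD = Vd × C / F = 426.0 × 5.000 / 0.58 = 3672 mg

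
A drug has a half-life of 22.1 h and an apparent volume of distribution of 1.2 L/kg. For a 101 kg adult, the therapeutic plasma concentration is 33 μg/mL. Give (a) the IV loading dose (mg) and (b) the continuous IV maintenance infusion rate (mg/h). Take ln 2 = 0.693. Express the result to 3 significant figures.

Vd = 1.2 L/kg × 101 kg = 121.2 L
LD = Vd × C = 121.2 × 33 = 4000 mg
CL = 0.693 × Vd / t½ = 0.693 × 121.2 / 22.1 = 3.801 L/h
Infusion rate = CL × Css = 3.801 × 33 = 125.4 mg/h

(a) 4000 mg; (b) 125 mg/h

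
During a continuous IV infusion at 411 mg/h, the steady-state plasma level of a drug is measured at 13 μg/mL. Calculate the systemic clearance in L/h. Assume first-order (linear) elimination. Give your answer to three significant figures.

At steady state, infusion rate = CL × Css, so CL = rate / Css.
CL = 411 / 13 = 31.62 L/h

31.6 L/h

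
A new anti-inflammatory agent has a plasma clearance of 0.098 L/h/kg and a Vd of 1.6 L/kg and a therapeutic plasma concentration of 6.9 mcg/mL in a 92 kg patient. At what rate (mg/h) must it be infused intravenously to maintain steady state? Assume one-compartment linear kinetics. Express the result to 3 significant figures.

CL = 0.098 L/h/kg × 92 kg = 9.016 L/h
Vd does not affect the maintenance rate; only clearance governs steady-state input.
Infusion rate = CL · Css = 9.016 L/h × 6.9 mg/L = 62.21 mg/h

62.2 mg/h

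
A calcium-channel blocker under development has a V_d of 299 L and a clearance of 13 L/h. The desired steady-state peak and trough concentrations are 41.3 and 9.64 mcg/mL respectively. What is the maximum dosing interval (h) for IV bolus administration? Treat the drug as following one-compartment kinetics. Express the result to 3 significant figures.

k = CL / Vd = 13.00 / 299.0 = 0.04348 h⁻¹
Between IV bolus doses, concentration decays as C = C₀·e^(−kτ), so C_peak/C_trough = e^(kτ).
τ_max = ln(C_peak/C_trough) / k = ln(41.3/9.64) / 0.04348 = 1.455 / 0.04348 = 33.46 h

33.5 h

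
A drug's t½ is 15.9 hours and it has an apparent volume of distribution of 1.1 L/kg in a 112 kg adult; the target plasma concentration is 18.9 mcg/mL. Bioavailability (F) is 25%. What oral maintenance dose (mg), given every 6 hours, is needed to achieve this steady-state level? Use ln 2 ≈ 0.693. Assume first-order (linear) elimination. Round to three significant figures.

2440 mg

Vd = 1.1 L/kg × 112 kg = 123.2 L
CL = ln 2 · Vd / t½ = 0.693 × 123.2 / 15.9 = 5.370 L/h
D = CL × Css × τ / F = 5.370 × 18.9 × 6 / 0.25 = 2436 mg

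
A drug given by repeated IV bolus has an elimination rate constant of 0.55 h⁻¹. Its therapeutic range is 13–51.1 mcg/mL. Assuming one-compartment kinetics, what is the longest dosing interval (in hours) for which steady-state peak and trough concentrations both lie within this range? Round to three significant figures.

Between IV bolus doses, concentration decays as C = C₀·e^(−kτ), so C_peak/C_trough = e^(kτ).
τ_max = ln(C_peak/C_trough) / k = ln(51.1/13) / 0.5500 = 1.369 / 0.5500 = 2.489 h

2.49 h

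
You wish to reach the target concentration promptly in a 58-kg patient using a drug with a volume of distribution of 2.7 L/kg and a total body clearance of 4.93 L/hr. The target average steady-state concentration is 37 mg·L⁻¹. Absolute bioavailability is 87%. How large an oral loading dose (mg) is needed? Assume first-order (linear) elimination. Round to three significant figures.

6660 mg

Total Vd = 2.7 × 58 = 156.6 L
LD = Vd × C / F = 156.6 × 37.00 / 0.87 = 6660 mg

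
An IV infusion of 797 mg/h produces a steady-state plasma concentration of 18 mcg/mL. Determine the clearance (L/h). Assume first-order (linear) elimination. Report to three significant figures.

44.3 L/h

At steady state, infusion rate = CL × Css, so CL = rate / Css.
CL = 797 / 18 = 44.28 L/h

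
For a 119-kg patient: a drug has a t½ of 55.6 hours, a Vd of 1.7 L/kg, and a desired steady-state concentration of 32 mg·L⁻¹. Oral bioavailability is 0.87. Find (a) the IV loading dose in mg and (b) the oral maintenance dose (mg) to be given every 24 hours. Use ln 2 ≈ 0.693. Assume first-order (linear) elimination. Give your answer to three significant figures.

Vd(total) = 119 kg × 1.7 L/kg = 202.3 L
LD = Vd × C = 202.3 × 32 = 6474 mg
CL = 0.693 × Vd / t½ = 0.693 × 202.3 / 55.6 = 2.521 L/h
D = CL × Css × τ / F = 2.521 × 32 × 24 / 0.87 = 2225 mg

(a) 6470 mg; (b) 2230 mg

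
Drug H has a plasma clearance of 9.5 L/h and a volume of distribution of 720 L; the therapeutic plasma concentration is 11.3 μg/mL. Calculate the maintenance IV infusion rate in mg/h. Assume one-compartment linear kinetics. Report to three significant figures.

107 mg/h

Maintenance depends on clearance, not Vd — rate in must match rate out.
R₀ = 9.500 × 11.3 = 107.4 mg/h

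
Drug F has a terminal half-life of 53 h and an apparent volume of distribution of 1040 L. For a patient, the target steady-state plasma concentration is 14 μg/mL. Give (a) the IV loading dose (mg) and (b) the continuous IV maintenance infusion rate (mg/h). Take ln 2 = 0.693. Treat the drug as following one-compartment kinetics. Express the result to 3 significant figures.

LD = Vd × C = 1040 × 14 = 14560 mg
CL = 0.693 × Vd / t½ = 0.693 × 1040 / 53 = 13.60 L/h
Infusion rate = CL × Css = 13.60 × 14 = 190.4 mg/h

(a) 14600 mg; (b) 190 mg/h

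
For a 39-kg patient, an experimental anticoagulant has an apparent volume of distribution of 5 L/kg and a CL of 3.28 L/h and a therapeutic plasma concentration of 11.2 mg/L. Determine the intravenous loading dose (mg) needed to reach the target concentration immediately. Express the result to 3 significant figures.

Total Vd = 5 × 39 = 195.0 L
LD is governed by Vd — clearance does not enter the loading-dose calculation.
LD = Vd × C = 195.0 × 11.20 = 2184 mg

2180 mg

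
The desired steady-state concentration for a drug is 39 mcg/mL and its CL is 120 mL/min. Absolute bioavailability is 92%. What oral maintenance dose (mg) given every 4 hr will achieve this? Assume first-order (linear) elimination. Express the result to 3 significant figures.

1220 mg

CL = 120 mL/min × 60/1000 = 7.200 L/h
At steady state, dose per interval replaces the amount cleared in that interval: F·D/τ = CL·Css.
D = CL × Css × τ / F = 7.200 × 39 × 4 / 0.92 = 1221 mg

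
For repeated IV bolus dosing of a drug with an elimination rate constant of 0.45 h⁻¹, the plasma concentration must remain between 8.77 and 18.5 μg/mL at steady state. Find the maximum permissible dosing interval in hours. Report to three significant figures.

1.66 h

Between IV bolus doses, concentration decays as C = C₀·e^(−kτ), so C_peak/C_trough = e^(kτ).
τ_max = ln(C_peak/C_trough) / k = ln(18.5/8.77) / 0.4500 = 0.7464 / 0.4500 = 1.659 h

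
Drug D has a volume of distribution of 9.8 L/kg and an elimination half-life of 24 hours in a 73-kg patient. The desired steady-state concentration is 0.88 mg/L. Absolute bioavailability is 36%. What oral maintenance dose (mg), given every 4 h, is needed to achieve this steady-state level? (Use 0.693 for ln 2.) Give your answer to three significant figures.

Vd(total) = 73 kg × 9.8 L/kg = 715.4 L
k = 0.693/24 = 0.02888 h⁻¹, so CL = k·Vd = 0.02888 × 715.4 = 20.66 L/h
D = CL × Css × τ / F = 20.66 × 0.88 × 4 / 0.36 = 202.0 mg

202 mg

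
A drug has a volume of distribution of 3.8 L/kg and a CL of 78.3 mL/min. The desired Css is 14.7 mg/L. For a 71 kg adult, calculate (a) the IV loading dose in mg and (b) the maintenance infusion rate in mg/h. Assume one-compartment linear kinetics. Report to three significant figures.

Vd = 3.8 L/kg × 71 kg = 269.8 L
Loading: fill Vd to C_target → 269.8 L × 14.7 mg/L = 3966 mg
CL = 78.3 mL/min × 60/1000 = 4.698 L/h
Maintenance infusion rate = CL × Css = 4.698 × 14.7 = 69.06 mg/h

(a) 3970 mg; (b) 69.1 mg/h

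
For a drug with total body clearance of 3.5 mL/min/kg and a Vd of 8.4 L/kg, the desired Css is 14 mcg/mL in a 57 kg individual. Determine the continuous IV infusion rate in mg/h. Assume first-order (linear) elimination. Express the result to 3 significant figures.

CL = 3.5 mL/min/kg × 57 kg = 199.5 mL/min = 199.5 × 60/1000 = 11.97 L/h
Infusion rate = CL · Css = 11.97 L/h × 14 mg/L = 167.6 mg/h

168 mg/h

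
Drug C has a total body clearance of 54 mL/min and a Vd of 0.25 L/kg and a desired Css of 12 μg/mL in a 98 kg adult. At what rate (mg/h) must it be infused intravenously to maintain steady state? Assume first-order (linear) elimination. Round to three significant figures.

38.9 mg/h

CL = 54 mL/min = 54 × 0.06 = 3.240 L/h
Rate = CL × Css = 3.240 × 12 = 38.88 mg/h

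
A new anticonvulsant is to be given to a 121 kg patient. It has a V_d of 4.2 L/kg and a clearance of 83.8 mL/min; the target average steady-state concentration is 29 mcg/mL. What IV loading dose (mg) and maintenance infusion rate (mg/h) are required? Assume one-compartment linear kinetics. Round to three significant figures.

(a) 14700 mg; (b) 146 mg/h

Vd(total) = 121 kg × 4.2 L/kg = 508.2 L
LD = Vd · C_target = 508.2 × 29 = 14740 mg
Convert clearance: 83.8 mL/min × 60 min/h ÷ 1000 mL/L = 5.028 L/h
Maintenance infusion rate = CL × Css = 5.028 × 29 = 145.8 mg/h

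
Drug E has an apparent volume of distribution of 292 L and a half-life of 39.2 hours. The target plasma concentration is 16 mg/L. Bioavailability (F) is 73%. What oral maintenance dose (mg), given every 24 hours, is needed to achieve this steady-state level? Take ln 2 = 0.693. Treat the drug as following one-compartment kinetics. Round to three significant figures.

2720 mg

CL = 0.693 × Vd / t½ = 0.693 × 292.0 / 39.2 = 5.162 L/h
D = CL × Css × τ / F = 5.162 × 16 × 24 / 0.73 = 2715 mg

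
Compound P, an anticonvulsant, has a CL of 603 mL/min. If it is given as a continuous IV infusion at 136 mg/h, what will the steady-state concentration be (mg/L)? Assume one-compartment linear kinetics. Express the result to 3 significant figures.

Convert clearance: 603 mL/min × 60 min/h ÷ 1000 mL/L = 36.18 L/h
Css = rate / CL = 136 / 36.18 = 3.759 mg/L

3.76 mg/L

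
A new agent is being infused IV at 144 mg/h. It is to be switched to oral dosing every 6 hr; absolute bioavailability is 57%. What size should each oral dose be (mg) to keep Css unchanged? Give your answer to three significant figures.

1520 mg

To maintain the same Css, the systemic dosing rate must be unchanged: F·D/τ = infusion rate.
D = rate × τ / F = 144 × 6 / 0.57 = 1516 mg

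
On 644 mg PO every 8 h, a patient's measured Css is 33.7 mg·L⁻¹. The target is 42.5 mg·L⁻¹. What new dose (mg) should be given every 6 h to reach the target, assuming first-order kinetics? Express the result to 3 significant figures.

With linear kinetics, Css is proportional to dose rate (D/τ) at fixed clearance.
D₂ = D₁ × (Css,target / Css,current) × (τ₂/τ₁) = 644 × (42.5/33.7) × (6/8) = 609.1 mg

609 mg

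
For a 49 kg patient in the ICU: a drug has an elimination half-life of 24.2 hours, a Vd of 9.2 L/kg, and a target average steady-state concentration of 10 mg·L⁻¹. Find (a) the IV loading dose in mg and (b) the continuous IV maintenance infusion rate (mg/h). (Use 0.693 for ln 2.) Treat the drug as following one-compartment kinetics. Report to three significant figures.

Vd = 9.2 L/kg × 49 kg = 450.8 L
LD = Vd × C = 450.8 × 10 = 4508 mg
CL = 0.693 × Vd / t½ = 0.693 × 450.8 / 24.2 = 12.91 L/h
Infusion rate = CL × Css = 12.91 × 10 = 129.1 mg/h

(a) 4510 mg; (b) 129 mg/h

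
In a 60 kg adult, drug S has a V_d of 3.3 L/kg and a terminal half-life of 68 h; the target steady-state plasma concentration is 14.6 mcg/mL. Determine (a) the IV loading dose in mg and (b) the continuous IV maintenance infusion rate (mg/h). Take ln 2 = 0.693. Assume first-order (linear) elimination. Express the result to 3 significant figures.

Total Vd = 3.3 × 60 = 198.0 L
LD = Vd × C = 198.0 × 14.6 = 2891 mg
CL = 0.693 × Vd / t½ = 0.693 × 198.0 / 68 = 2.018 L/h
Infusion rate = CL × Css = 2.018 × 14.6 = 29.46 mg/h

(a) 2890 mg; (b) 29.5 mg/h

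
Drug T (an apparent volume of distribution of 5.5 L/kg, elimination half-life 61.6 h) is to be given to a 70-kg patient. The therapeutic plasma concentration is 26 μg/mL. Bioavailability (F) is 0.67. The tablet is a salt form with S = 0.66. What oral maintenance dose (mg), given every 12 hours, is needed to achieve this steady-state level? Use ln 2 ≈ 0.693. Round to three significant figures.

Total Vd = 5.5 × 70 = 385.0 L
k = 0.693/61.6 = 0.01125 h⁻¹, so CL = k·Vd = 0.01125 × 385.0 = 4.331 L/h
D = CL × Css × τ / F / S = 4.331 × 26 × 12 / 0.67 / 0.66 = 3056 mg

3060 mg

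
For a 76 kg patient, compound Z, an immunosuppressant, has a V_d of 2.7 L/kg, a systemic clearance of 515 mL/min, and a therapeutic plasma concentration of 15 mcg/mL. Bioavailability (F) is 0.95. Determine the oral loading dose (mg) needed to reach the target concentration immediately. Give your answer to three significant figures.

Total Vd = 2.7 × 76 = 205.2 L
LD = Vd × C / F = 205.2 × 15.00 / 0.95 = 3240 mg

3240 mg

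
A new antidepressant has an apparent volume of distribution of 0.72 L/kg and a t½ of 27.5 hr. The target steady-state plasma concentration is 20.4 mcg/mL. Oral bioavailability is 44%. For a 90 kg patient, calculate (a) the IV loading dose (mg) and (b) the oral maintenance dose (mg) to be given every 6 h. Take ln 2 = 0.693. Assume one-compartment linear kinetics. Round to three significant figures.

Total Vd = 0.72 × 90 = 64.80 L
LD = Vd × C = 64.80 × 20.4 = 1322 mg
CL = 0.693 × Vd / t½ = 0.693 × 64.80 / 27.5 = 1.633 L/h
D = CL × Css × τ / F = 1.633 × 20.4 × 6 / 0.44 = 454.3 mg

(a) 1320 mg; (b) 454 mg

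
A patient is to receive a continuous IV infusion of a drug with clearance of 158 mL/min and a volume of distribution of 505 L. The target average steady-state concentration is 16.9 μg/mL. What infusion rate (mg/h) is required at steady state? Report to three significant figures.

160 mg/h

Convert clearance: 158 mL/min × 60 min/h ÷ 1000 mL/L = 9.480 L/h
At steady state, infusion rate equals elimination rate: rate in = CL × Css.
Rate = CL × Css = 9.480 × 16.9 = 160.2 mg/h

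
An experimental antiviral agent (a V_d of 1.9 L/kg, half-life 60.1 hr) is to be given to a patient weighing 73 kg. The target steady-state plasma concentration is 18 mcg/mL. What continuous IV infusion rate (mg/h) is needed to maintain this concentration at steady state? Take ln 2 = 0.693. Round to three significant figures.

Total Vd = 1.9 × 73 = 138.7 L
k = 0.693/60.1 = 0.01153 h⁻¹, so CL = k·Vd = 0.01153 × 138.7 = 1.599 L/h
Infusion rate = CL × Css = 1.599 × 18 = 28.78 mg/h

28.8 mg/h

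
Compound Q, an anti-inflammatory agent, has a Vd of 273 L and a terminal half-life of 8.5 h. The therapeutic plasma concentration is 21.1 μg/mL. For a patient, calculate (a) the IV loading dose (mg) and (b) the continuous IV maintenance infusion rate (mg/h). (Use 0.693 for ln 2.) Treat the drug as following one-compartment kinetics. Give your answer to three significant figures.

LD = Vd × C = 273.0 × 21.1 = 5760 mg
CL = 0.693 × Vd / t½ = 0.693 × 273.0 / 8.5 = 22.26 L/h
Infusion rate = CL × Css = 22.26 × 21.1 = 469.7 mg/h

(a) 5760 mg; (b) 470 mg/h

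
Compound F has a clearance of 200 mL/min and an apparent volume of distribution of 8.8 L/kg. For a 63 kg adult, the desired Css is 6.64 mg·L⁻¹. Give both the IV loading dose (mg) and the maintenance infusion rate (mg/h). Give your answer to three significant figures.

Vd = 8.8 L/kg × 63 kg = 554.4 L
LD = Vd · C_target = 554.4 × 6.64 = 3681 mg
CL = 200 mL/min = 200 × 0.06 = 12.00 L/h
Maintenance: replace elimination → rate = CL × Css = 12.00 × 6.64 = 79.68 mg/h

(a) 3680 mg; (b) 79.7 mg/h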